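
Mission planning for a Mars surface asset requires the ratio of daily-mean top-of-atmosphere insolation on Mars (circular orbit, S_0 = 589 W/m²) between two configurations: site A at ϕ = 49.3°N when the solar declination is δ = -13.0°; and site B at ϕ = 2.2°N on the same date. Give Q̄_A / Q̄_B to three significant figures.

— Configuration A (ϕ=+49.3°):
cos h₀ = −tan(+49.3°) tan(-13.000°) = 0.2684, h₀ = 1.2991 rad.
Bracket: h₀ sin ϕ sin δ + cos ϕ cos δ sin h₀ = 1.2991×0.75813×-0.22495 + 0.65210×0.97437×0.96331 = -0.221550 + 0.612074 = 0.390524.
Q̄ = (S_0/π) × [bracket] = (589/π) × 0.390524 = 73.217 W/m².
— Configuration B (ϕ=+2.2°):
cos h₀ = −tan(+2.2°) tan(-13.000°) = 0.0089, h₀ = 1.5619 rad.
Bracket: h₀ sin ϕ sin δ + cos ϕ cos δ sin h₀ = 1.5619×0.03839×-0.22495 + 0.99926×0.97437×0.99996 = -0.013488 + 0.973610 = 0.960122.
Q̄ = (S_0/π) × [bracket] = (589/π) × 0.960122 = 180.01 W/m².
Ratio Q̄_A / Q̄_B = 73.217 / 180.01 = 0.4067.

Q̄_A / Q̄_B ≈ 0.407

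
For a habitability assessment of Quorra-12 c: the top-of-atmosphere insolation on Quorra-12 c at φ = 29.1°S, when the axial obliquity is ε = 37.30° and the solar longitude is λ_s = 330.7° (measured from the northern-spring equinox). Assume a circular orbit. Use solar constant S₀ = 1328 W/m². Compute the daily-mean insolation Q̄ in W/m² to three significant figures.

Q̄ ≈ 454 W/m²

Solar declination: sin δ = sin ε · sin λ_s = sin 37.30° × sin 330.7° = -0.29656, so δ = -17.251°.
cos H₀ = −tan(-29.1°) tan(-17.251°) = -0.1728, H₀ = 1.7445 rad.
Bracket: H₀ sin φ sin δ + cos φ cos δ sin H₀ = 1.7445×-0.48634×-0.29656 + 0.87377×0.95501×0.98495 = 0.251607 + 0.821900 = 1.073507.
Q̄ = (S₀/π) × [bracket] = (1328/π) × 1.073507 = 453.8 W/m².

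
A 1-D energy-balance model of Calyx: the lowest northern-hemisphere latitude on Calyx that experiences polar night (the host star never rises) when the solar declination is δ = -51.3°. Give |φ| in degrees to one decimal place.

|φ| = 38.7°

Polar night requires cos H₀ = −tan φ tan δ ≥ 1, i.e. tan φ tan δ ≤ −1.
The boundary is |tan φ| · |tan δ| = 1, so |φ| = 90° − |δ| = 90° − 51.3° = 38.7° in the northern hemisphere.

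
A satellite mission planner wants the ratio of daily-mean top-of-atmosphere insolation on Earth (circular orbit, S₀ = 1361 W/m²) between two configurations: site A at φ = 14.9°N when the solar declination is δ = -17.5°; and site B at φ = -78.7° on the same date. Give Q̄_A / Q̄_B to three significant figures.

Q̄_A / Q̄_B ≈ 0.867

— Configuration A (φ=+14.9°):
cos H₀ = −tan(+14.9°) tan(-17.500°) = 0.0839, H₀ = 1.4868 rad.
Bracket: H₀ sin φ sin δ + cos φ cos δ sin H₀ = 1.4868×0.25713×-0.30071 + 0.96638×0.95372×0.99647 = -0.114962 + 0.918402 = 0.803440.
Q̄ = (S₀/π) × [bracket] = (1361/π) × 0.803440 = 348.07 W/m².
— Configuration B (φ=-78.7°):
cos H₀ = −tan(-78.7°) tan(-17.500°) = -1.5779 ≤ −1 ⇒ polar day, H₀ = π.
Bracket: H₀ sin φ sin δ + cos φ cos δ sin H₀ = 3.1416×-0.98061×-0.30071 + 0.19595×0.95372×0.00000 = 0.926393 + 0.000000 = 0.926393.
Q̄ = (S₀/π) × [bracket] = (1361/π) × 0.926393 = 401.33 W/m².
Ratio Q̄_A / Q̄_B = 348.07 / 401.33 = 0.8673.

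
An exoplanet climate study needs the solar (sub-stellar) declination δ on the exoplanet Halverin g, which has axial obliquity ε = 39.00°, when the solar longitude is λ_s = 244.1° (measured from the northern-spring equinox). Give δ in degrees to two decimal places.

sin δ = sin ε · sin λ_s = sin 39.00° × sin 244.1° = -0.566110.
δ = arcsin(-0.566110) = -34.48°.

δ = -34.48°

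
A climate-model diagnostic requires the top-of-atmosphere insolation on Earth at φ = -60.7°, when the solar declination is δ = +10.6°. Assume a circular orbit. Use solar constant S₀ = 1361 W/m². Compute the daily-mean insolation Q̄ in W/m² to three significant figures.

cos H₀ = −tan(-60.7°) tan(+10.600°) = 0.3335, H₀ = 1.2308 rad.
Bracket: H₀ sin φ sin δ + cos φ cos δ sin H₀ = 1.2308×-0.87207×0.18395 + 0.48938×0.98294×0.94275 = -0.197442 + 0.453492 = 0.256050.
Q̄ = (S₀/π) × [bracket] = (1361/π) × 0.256050 = 110.9 W/m².

Q̄ ≈ 111 W/m²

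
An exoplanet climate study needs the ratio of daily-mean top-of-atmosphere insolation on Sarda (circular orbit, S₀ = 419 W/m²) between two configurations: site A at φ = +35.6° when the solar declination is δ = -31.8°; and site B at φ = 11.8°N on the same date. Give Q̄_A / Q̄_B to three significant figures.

— Configuration A (φ=+35.6°):
cos H₀ = −tan(+35.6°) tan(-31.800°) = 0.4439, H₀ = 1.1109 rad.
Bracket: H₀ sin φ sin δ + cos φ cos δ sin H₀ = 1.1109×0.58212×-0.52696 + 0.81310×0.84989×0.89608 = -0.340773 + 0.619232 = 0.278459.
Q̄ = (S₀/π) × [bracket] = (419/π) × 0.278459 = 37.139 W/m².
— Configuration B (φ=+11.8°):
cos H₀ = −tan(+11.8°) tan(-31.800°) = 0.1295, H₀ = 1.4409 rad.
Bracket: H₀ sin φ sin δ + cos φ cos δ sin H₀ = 1.4409×0.20450×-0.52696 + 0.97887×0.84989×0.99158 = -0.155276 + 0.824927 = 0.669651.
Q̄ = (S₀/π) × [bracket] = (419/π) × 0.669651 = 89.313 W/m².
Ratio Q̄_A / Q̄_B = 37.139 / 89.313 = 0.4158.

Q̄_A / Q̄_B ≈ 0.416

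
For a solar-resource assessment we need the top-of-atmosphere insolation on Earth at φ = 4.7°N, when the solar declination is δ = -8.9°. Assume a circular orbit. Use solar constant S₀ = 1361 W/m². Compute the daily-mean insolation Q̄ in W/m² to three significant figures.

cos H₀ = −tan(+4.7°) tan(-8.900°) = 0.0129, H₀ = 1.5579 rad.
Bracket: H₀ sin φ sin δ + cos φ cos δ sin H₀ = 1.5579×0.08194×-0.15471 + 0.99664×0.98796×0.99992 = -0.019749 + 0.984562 = 0.964813.
Q̄ = (S₀/π) × [bracket] = (1361/π) × 0.964813 = 418.0 W/m².

Q̄ ≈ 418 W/m²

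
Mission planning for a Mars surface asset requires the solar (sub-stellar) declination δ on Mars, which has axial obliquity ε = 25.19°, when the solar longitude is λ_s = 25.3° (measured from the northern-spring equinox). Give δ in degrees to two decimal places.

sin δ = sin ε · sin λ_s = sin 25.19° × sin 25.3° = 0.181893.
δ = arcsin(0.181893) = +10.48°.

δ = +10.48°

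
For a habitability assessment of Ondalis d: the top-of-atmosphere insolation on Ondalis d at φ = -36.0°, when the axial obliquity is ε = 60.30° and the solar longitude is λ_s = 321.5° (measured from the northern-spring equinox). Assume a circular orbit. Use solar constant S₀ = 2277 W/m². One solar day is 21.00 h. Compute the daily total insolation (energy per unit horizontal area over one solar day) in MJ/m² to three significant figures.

68.8 MJ/m²

Solar declination: sin δ = sin ε · sin λ_s = sin 60.30° × sin 321.5° = -0.54074, so δ = -32.734°.
cos H₀ = −tan(-36.0°) tan(-32.734°) = -0.4670, H₀ = 2.0567 rad.
Bracket: H₀ sin φ sin δ + cos φ cos δ sin H₀ = 2.0567×-0.58779×-0.54074 + 0.80902×0.84119×0.88424 = 0.653705 + 0.601760 = 1.255465.
Q̄ = (S₀/π) × [bracket] = (2277/π) × 1.255465 = 909.95 W/m².
Daily total = Q̄ × 21.00 h × 3600 s/h = 909.95 × 21.00 × 3600 / 10⁶ = 68.79 MJ/m².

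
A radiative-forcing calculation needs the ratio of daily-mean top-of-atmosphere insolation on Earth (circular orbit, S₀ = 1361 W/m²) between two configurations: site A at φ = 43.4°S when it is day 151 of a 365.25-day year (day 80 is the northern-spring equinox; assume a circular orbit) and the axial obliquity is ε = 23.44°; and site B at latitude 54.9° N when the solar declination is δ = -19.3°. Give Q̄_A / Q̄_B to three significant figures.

— Configuration A (φ=-43.4°):
Solar longitude: λ_s = 360° × (151 − 80)/365.25 = 69.979°.
sin δ = sin 23.44° × sin 69.979° = 0.37375, so δ = +21.947°.
cos H₀ = −tan(-43.4°) tan(+21.947°) = 0.3811, H₀ = 1.1799 rad.
Bracket: H₀ sin φ sin δ + cos φ cos δ sin H₀ = 1.1799×-0.68709×0.37375 + 0.72657×0.92753×0.92455 = -0.302998 + 0.623069 = 0.320071.
Q̄ = (S₀/π) × [bracket] = (1361/π) × 0.320071 = 138.66 W/m².
— Configuration B (φ=+54.9°):
cos H₀ = −tan(+54.9°) tan(-19.300°) = 0.4983, H₀ = 1.0492 rad.
Bracket: H₀ sin φ sin δ + cos φ cos δ sin H₀ = 1.0492×0.81815×-0.33051 + 0.57501×0.94380×0.86702 = -0.283711 + 0.470527 = 0.186816.
Q̄ = (S₀/π) × [bracket] = (1361/π) × 0.186816 = 80.932 W/m².
Ratio Q̄_A / Q̄_B = 138.66 / 80.932 = 1.713.

Q̄_A / Q̄_B ≈ 1.71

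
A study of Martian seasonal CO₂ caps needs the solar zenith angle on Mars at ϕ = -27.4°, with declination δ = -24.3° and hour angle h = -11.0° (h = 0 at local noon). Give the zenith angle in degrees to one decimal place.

cos θ_z = sin ϕ sin δ + cos ϕ cos δ cos h = 0.189379 + 0.794291 = 0.983670.
θ_z = arccos(0.983670) = 10.4°.

θ_z = 10.4°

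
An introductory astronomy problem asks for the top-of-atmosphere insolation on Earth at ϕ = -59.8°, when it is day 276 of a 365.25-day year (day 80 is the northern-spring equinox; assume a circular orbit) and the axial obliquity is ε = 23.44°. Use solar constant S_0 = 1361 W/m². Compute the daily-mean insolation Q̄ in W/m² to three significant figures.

Q̄ ≈ 273 W/m²

Solar longitude: L_s = 360° × (276 − 80)/365.25 = 193.183°.
sin δ = sin 23.44° × sin 193.183° = -0.09072, so δ = -5.205°.
cos h₀ = −tan(-59.8°) tan(-5.205°) = -0.1565, h₀ = 1.7280 rad.
Bracket: h₀ sin ϕ sin δ + cos ϕ cos δ sin h₀ = 1.7280×-0.86427×-0.09072 + 0.50302×0.99588×0.98768 = 0.135487 + 0.494776 = 0.630263.
Q̄ = (S_0/π) × [bracket] = (1361/π) × 0.630263 = 273.0 W/m².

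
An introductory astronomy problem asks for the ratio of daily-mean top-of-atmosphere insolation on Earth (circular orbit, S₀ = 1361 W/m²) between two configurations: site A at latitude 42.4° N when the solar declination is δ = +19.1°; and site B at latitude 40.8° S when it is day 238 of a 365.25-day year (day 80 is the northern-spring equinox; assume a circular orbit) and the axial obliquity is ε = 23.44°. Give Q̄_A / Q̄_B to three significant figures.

Q̄_A / Q̄_B ≈ 1.84

— Configuration A (φ=+42.4°):
cos H₀ = −tan(+42.4°) tan(+19.100°) = -0.3162, H₀ = 1.8925 rad.
Bracket: H₀ sin φ sin δ + cos φ cos δ sin H₀ = 1.8925×0.67430×0.32722 + 0.73846×0.94495×0.94869 = 0.417570 + 0.662003 = 1.079573.
Q̄ = (S₀/π) × [bracket] = (1361/π) × 1.079573 = 467.69 W/m².
— Configuration B (φ=-40.8°):
Solar longitude: λ_s = 360° × (238 − 80)/365.25 = 155.729°.
sin δ = sin 23.44° × sin 155.729° = 0.16351, so δ = +9.411°.
cos H₀ = −tan(-40.8°) tan(+9.411°) = 0.1431, H₀ = 1.4272 rad.
Bracket: H₀ sin φ sin δ + cos φ cos δ sin H₀ = 1.4272×-0.65342×0.16351 + 0.75700×0.98654×0.98971 = -0.152483 + 0.739126 = 0.586643.
Q̄ = (S₀/π) × [bracket] = (1361/π) × 0.586643 = 254.15 W/m².
Ratio Q̄_A / Q̄_B = 467.69 / 254.15 = 1.840.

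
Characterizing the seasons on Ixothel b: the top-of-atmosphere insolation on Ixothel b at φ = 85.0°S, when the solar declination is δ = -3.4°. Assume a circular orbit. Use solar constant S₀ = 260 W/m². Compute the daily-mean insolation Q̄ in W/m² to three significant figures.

Q̄ ≈ 16.6 W/m²

cos H₀ = −tan(-85.0°) tan(-3.400°) = -0.6791, H₀ = 2.3173 rad.
Bracket: H₀ sin φ sin δ + cos φ cos δ sin H₀ = 2.3173×-0.99619×-0.05931 + 0.08716×0.99824×0.73407 = 0.136915 + 0.063869 = 0.200784.
Q̄ = (S₀/π) × [bracket] = (260/π) × 0.200784 = 16.62 W/m².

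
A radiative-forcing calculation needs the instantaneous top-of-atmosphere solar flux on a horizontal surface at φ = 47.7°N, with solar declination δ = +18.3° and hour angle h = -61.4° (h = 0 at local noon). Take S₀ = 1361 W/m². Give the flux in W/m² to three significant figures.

732 W/m²

cos θ_z = sin φ sin δ + cos φ cos δ cos h = 0.232239 + 0.305872 = 0.538111.
Flux = S₀ · cos θ_z = 1361 × 0.538111 = 732.4 W/m².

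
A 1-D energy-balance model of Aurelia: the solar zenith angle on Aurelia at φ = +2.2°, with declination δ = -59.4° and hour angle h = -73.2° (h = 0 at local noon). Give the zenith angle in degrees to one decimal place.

cos θ_z = sin φ sin δ + cos φ cos δ cos h = -0.033042 + 0.147021 = 0.113979.
θ_z = arccos(0.113979) = 83.5°.

θ_z = 83.5°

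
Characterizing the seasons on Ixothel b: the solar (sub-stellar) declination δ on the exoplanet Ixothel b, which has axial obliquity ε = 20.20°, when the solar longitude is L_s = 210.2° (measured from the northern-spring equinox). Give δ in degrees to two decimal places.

sin δ = sin ε · sin L_s = sin 20.20° × sin 210.2° = -0.173692.
δ = arcsin(-0.173692) = -10.00°.

δ = -10.00°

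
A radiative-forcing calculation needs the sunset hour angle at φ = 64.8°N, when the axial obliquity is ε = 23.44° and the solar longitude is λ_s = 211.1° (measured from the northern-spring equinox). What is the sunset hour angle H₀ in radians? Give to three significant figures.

H₀ = 1.11 rad

Solar declination: sin δ = sin ε · sin λ_s = sin 23.44° × sin 211.1° = -0.20547, so δ = -11.857°.
cos H₀ = −tan φ · tan δ = −tan(+64.8°) × tan(-11.857°) = 0.4462, so H₀ = 1.1083 rad = 63.50°.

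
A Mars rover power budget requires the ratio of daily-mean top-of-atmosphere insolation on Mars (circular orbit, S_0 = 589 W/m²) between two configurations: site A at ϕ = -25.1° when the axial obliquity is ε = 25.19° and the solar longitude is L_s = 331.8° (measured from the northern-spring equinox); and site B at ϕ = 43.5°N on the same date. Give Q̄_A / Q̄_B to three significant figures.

— Configuration A (ϕ=-25.1°):
Solar declination: sin δ = sin ε · sin L_s = sin 25.19° × sin 331.8° = -0.20113, so δ = -11.603°.
cos h₀ = −tan(-25.1°) tan(-11.603°) = -0.0962, h₀ = 1.6671 rad.
Bracket: h₀ sin ϕ sin δ + cos ϕ cos δ sin h₀ = 1.6671×-0.42420×-0.20113 + 0.90557×0.97957×0.99536 = 0.142236 + 0.882953 = 1.025189.
Q̄ = (S_0/π) × [bracket] = (589/π) × 1.025189 = 192.21 W/m².
— Configuration B (ϕ=+43.5°):
cos h₀ = −tan(+43.5°) tan(-11.603°) = 0.1948, h₀ = 1.3747 rad.
Bracket: h₀ sin ϕ sin δ + cos ϕ cos δ sin h₀ = 1.3747×0.68835×-0.20113 + 0.72537×0.97957×0.98083 = -0.190324 + 0.696929 = 0.506605.
Q̄ = (S_0/π) × [bracket] = (589/π) × 0.506605 = 94.981 W/m².
Ratio Q̄_A / Q̄_B = 192.21 / 94.981 = 2.024.

Q̄_A / Q̄_B ≈ 2.02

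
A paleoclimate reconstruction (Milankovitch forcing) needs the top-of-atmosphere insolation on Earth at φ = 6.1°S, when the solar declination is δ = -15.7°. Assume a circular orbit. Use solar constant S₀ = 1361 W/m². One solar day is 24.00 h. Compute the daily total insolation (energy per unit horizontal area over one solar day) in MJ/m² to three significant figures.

37.5 MJ/m²

cos H₀ = −tan(-6.1°) tan(-15.700°) = -0.0300, H₀ = 1.6008 rad.
Bracket: H₀ sin φ sin δ + cos φ cos δ sin H₀ = 1.6008×-0.10626×-0.27060 + 0.99434×0.96269×0.99955 = 0.046029 + 0.956810 = 1.002839.
Q̄ = (S₀/π) × [bracket] = (1361/π) × 1.002839 = 434.45 W/m².
Daily total = Q̄ × 24.00 h × 3600 s/h = 434.45 × 24.00 × 3600 / 10⁶ = 37.54 MJ/m².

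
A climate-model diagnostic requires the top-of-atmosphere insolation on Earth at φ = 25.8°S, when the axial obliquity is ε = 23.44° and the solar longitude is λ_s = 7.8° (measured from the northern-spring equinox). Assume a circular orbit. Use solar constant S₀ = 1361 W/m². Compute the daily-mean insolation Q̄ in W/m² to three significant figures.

Q̄ ≈ 374 W/m²

Solar declination: sin δ = sin ε · sin λ_s = sin 23.44° × sin 7.8° = 0.05399, so δ = +3.095°.
cos H₀ = −tan(-25.8°) tan(+3.095°) = 0.0261, H₀ = 1.5447 rad.
Bracket: H₀ sin φ sin δ + cos φ cos δ sin H₀ = 1.5447×-0.43523×0.05399 + 0.90032×0.99854×0.99966 = -0.036297 + 0.898700 = 0.862403.
Q̄ = (S₀/π) × [bracket] = (1361/π) × 0.862403 = 373.6 W/m².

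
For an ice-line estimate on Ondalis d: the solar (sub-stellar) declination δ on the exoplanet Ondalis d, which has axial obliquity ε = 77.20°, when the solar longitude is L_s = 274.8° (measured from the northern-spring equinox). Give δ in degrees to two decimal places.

δ = -76.34°

sin δ = sin ε · sin L_s = sin 77.20° × sin 274.8° = -0.971729.
δ = arcsin(-0.971729) = -76.34°.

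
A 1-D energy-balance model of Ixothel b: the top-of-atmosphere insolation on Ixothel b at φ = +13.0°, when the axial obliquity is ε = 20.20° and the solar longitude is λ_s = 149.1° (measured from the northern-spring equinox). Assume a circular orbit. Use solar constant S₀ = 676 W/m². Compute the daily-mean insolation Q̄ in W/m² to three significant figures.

Q̄ ≈ 220 W/m²

Solar declination: sin δ = sin ε · sin λ_s = sin 20.20° × sin 149.1° = 0.17732, so δ = +10.214°.
cos H₀ = −tan(+13.0°) tan(+10.214°) = -0.0416, H₀ = 1.6124 rad.
Bracket: H₀ sin φ sin δ + cos φ cos δ sin H₀ = 1.6124×0.22495×0.17732 + 0.97437×0.98415×0.99913 = 0.064316 + 0.958092 = 1.022408.
Q̄ = (S₀/π) × [bracket] = (676/π) × 1.022408 = 220.0 W/m².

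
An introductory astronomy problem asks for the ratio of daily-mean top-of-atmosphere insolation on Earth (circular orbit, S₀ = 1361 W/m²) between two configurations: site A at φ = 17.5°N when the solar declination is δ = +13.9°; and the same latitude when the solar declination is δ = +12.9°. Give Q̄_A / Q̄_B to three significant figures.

— Configuration A (φ=+17.5°):
cos H₀ = −tan(+17.5°) tan(+13.900°) = -0.0780, H₀ = 1.6489 rad.
Bracket: H₀ sin φ sin δ + cos φ cos δ sin H₀ = 1.6489×0.30071×0.24023 + 0.95372×0.97072×0.99695 = 0.119116 + 0.922971 = 1.042087.
Q̄ = (S₀/π) × [bracket] = (1361/π) × 1.042087 = 451.45 W/m².
— Configuration B (φ=+17.5°):
cos H₀ = −tan(+17.5°) tan(+12.900°) = -0.0722, H₀ = 1.6431 rad.
Bracket: H₀ sin φ sin δ + cos φ cos δ sin H₀ = 1.6431×0.30071×0.22325 + 0.95372×0.97476×0.99739 = 0.110307 + 0.927222 = 1.037529.
Q̄ = (S₀/π) × [bracket] = (1361/π) × 1.037529 = 449.48 W/m².
Ratio Q̄_A / Q̄_B = 451.45 / 449.48 = 1.004.

Q̄_A / Q̄_B ≈ 1.00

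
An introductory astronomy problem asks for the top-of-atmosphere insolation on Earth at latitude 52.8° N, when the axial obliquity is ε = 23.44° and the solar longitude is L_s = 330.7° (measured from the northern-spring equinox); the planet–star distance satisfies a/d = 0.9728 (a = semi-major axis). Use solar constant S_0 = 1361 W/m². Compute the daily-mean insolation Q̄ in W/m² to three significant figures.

Solar declination: sin δ = sin ε · sin L_s = sin 23.44° × sin 330.7° = -0.19467, so δ = -11.225°.
cos h₀ = −tan(+52.8°) tan(-11.225°) = 0.2615, h₀ = 1.3062 rad.
Bracket: h₀ sin ϕ sin δ + cos ϕ cos δ sin h₀ = 1.3062×0.79653×-0.19467 + 0.60460×0.98087×0.96521 = -0.202540 + 0.572402 = 0.369862.
Inverse-square distance factor (a/d)² = 0.9728² = 0.946340.
Q̄ = (S_0/π) × 0.946340 × [bracket] = (1361/π) × 0.946340 × 0.369862 = 151.6 W/m².

Q̄ ≈ 152 W/m²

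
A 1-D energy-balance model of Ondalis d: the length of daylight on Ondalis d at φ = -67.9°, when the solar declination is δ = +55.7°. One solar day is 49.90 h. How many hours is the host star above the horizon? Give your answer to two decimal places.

0.00 h

cos H₀ = −tan φ · tan δ = 3.6102 ≥ 1, so the host star never rises (polar night) and H₀ = 0.
Daylight = 2H₀/(2π) × 49.90 h = (0.0000/π) × 49.90 = 0.00 h.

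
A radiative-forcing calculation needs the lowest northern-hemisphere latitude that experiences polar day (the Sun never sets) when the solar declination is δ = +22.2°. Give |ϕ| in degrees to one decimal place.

|ϕ| = 67.8°

Polar day requires cos h₀ = −tan ϕ tan δ ≤ −1, i.e. tan ϕ tan δ ≥ 1.
The boundary is |tan ϕ| · |tan δ| = 1, so |ϕ| = 90° − |δ| = 90° − 22.2° = 67.8° in the northern hemisphere.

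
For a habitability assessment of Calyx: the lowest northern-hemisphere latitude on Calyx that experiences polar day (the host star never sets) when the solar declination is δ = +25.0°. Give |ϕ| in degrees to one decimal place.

Polar day requires cos h₀ = −tan ϕ tan δ ≤ −1, i.e. tan ϕ tan δ ≥ 1.
The boundary is |tan ϕ| · |tan δ| = 1, so |ϕ| = 90° − |δ| = 90° − 25.0° = 65.0° in the northern hemisphere.

|ϕ| = 65.0°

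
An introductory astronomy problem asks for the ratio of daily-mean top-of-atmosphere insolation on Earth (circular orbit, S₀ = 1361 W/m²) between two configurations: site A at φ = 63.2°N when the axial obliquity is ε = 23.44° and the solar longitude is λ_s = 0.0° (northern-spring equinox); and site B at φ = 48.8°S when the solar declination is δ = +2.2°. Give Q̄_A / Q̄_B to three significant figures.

Q̄_A / Q̄_B ≈ 0.735

— Configuration A (φ=+63.2°):
Solar declination: sin δ = sin ε · sin λ_s = sin 23.44° × sin 0.0° = 0.00000, so δ = +0.000°.
cos H₀ = −tan(+63.2°) tan(+0.000°) = -0.0000, H₀ = 1.5708 rad.
Bracket: H₀ sin φ sin δ + cos φ cos δ sin H₀ = 1.5708×0.89259×0.00000 + 0.45088×1.00000×1.00000 = 0.000000 + 0.450880 = 0.450880.
Q̄ = (S₀/π) × [bracket] = (1361/π) × 0.450880 = 195.33 W/m².
— Configuration B (φ=-48.8°):
cos H₀ = −tan(-48.8°) tan(+2.200°) = 0.0439, H₀ = 1.5269 rad.
Bracket: H₀ sin φ sin δ + cos φ cos δ sin H₀ = 1.5269×-0.75241×0.03839 + 0.65869×0.99926×0.99904 = -0.044105 + 0.657571 = 0.613466.
Q̄ = (S₀/π) × [bracket] = (1361/π) × 0.613466 = 265.77 W/m².
Ratio Q̄_A / Q̄_B = 195.33 / 265.77 = 0.7350.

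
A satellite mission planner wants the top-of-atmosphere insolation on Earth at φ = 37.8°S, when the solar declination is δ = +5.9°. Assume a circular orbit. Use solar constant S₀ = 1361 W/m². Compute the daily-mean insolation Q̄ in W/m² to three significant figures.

cos H₀ = −tan(-37.8°) tan(+5.900°) = 0.0802, H₀ = 1.4906 rad.
Bracket: H₀ sin φ sin δ + cos φ cos δ sin H₀ = 1.4906×-0.61291×0.10279 + 0.79016×0.99470×0.99678 = -0.093909 + 0.783441 = 0.689532.
Q̄ = (S₀/π) × [bracket] = (1361/π) × 0.689532 = 298.7 W/m².

Q̄ ≈ 299 W/m²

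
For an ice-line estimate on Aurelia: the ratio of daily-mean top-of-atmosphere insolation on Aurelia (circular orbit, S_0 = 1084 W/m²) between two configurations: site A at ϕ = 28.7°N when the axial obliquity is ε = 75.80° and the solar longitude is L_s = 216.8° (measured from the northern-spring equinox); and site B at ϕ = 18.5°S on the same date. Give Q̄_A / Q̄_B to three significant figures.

Q̄_A / Q̄_B ≈ 0.306

— Configuration A (ϕ=+28.7°):
Solar declination: sin δ = sin ε · sin L_s = sin 75.80° × sin 216.8° = -0.58072, so δ = -35.501°.
cos h₀ = −tan(+28.7°) tan(-35.501°) = 0.3905, h₀ = 1.1696 rad.
Bracket: h₀ sin ϕ sin δ + cos ϕ cos δ sin h₀ = 1.1696×0.48022×-0.58072 + 0.87715×0.81410×0.92059 = -0.326170 + 0.657382 = 0.331212.
Q̄ = (S_0/π) × [bracket] = (1084/π) × 0.331212 = 114.28 W/m².
— Configuration B (ϕ=-18.5°):
cos h₀ = −tan(-18.5°) tan(-35.501°) = -0.2387, h₀ = 1.8118 rad.
Bracket: h₀ sin ϕ sin δ + cos ϕ cos δ sin h₀ = 1.8118×-0.31730×-0.58072 + 0.94832×0.81410×0.97110 = 0.333847 + 0.749716 = 1.083563.
Q̄ = (S_0/π) × [bracket] = (1084/π) × 1.083563 = 373.88 W/m².
Ratio Q̄_A / Q̄_B = 114.28 / 373.88 = 0.3057.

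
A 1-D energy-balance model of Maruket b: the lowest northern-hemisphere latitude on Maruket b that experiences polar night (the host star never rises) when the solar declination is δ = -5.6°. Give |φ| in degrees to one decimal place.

Polar night requires cos H₀ = −tan φ tan δ ≥ 1, i.e. tan φ tan δ ≤ −1.
The boundary is |tan φ| · |tan δ| = 1, so |φ| = 90° − |δ| = 90° − 5.6° = 84.4° in the northern hemisphere.

|φ| = 84.4°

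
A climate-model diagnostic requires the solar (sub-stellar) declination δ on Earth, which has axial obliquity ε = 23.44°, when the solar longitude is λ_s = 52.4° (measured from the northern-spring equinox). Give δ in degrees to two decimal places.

sin δ = sin ε · sin λ_s = sin 23.44° × sin 52.4° = 0.315164.
δ = arcsin(0.315164) = +18.37°.

δ = +18.37°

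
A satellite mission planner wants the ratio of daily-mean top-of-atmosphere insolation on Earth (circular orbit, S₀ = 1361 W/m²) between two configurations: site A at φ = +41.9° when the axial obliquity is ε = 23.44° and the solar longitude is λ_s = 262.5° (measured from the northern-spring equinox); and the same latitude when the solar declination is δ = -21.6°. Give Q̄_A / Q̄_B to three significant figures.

Q̄_A / Q̄_B ≈ 0.919

— Configuration A (φ=+41.9°):
Solar declination: sin δ = sin ε · sin λ_s = sin 23.44° × sin 262.5° = -0.39439, so δ = -23.228°.
cos H₀ = −tan(+41.9°) tan(-23.228°) = 0.3851, H₀ = 1.1755 rad.
Bracket: H₀ sin φ sin δ + cos φ cos δ sin H₀ = 1.1755×0.66783×-0.39439 + 0.74431×0.91895×0.92289 = -0.309610 + 0.631242 = 0.321632.
Q̄ = (S₀/π) × [bracket] = (1361/π) × 0.321632 = 139.34 W/m².
— Configuration B (φ=+41.9°):
cos H₀ = −tan(+41.9°) tan(-21.600°) = 0.3552, H₀ = 1.2076 rad.
Bracket: H₀ sin φ sin δ + cos φ cos δ sin H₀ = 1.2076×0.66783×-0.36812 + 0.74431×0.92978×0.93477 = -0.296878 + 0.646902 = 0.350024.
Q̄ = (S₀/π) × [bracket] = (1361/π) × 0.350024 = 151.64 W/m².
Ratio Q̄_A / Q̄_B = 139.34 / 151.64 = 0.9189.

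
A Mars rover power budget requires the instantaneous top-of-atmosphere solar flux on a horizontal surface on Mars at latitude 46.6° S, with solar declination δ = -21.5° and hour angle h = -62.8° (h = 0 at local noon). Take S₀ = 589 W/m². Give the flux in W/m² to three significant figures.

329 W/m²

cos θ_z = sin φ sin δ + cos φ cos δ cos h = 0.266291 + 0.292213 = 0.558504.
Flux = S₀ · cos θ_z = 589 × 0.558504 = 329.0 W/m².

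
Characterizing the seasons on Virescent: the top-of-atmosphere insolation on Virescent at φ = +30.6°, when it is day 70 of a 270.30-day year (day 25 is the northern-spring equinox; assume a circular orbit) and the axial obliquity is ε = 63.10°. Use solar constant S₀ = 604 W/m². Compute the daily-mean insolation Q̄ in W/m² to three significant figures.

Q̄ ≈ 252 W/m²

Solar longitude: λ_s = 360° × (70 − 25)/270.30 = 59.933°.
sin δ = sin 63.10° × sin 59.933° = 0.77180, so δ = +50.516°.
cos H₀ = −tan(+30.6°) tan(+50.516°) = -0.7178, H₀ = 2.3715 rad.
Bracket: H₀ sin φ sin δ + cos φ cos δ sin H₀ = 2.3715×0.50904×0.77180 + 0.86074×0.63586×0.69622 = 0.931708 + 0.381048 = 1.312756.
Q̄ = (S₀/π) × [bracket] = (604/π) × 1.312756 = 252.4 W/m².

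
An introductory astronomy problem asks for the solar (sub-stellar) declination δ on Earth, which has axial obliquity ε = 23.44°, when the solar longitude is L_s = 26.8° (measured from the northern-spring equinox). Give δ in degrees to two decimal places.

sin δ = sin ε · sin L_s = sin 23.44° × sin 26.8° = 0.179354.
δ = arcsin(0.179354) = +10.33°.

δ = +10.33°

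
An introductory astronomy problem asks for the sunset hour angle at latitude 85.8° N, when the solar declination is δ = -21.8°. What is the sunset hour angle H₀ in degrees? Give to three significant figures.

H₀ = 0.00°

cos H₀ = −tan φ · tan δ = 5.4466 ≥ 1, so the Sun never rises (polar night) and H₀ = 0.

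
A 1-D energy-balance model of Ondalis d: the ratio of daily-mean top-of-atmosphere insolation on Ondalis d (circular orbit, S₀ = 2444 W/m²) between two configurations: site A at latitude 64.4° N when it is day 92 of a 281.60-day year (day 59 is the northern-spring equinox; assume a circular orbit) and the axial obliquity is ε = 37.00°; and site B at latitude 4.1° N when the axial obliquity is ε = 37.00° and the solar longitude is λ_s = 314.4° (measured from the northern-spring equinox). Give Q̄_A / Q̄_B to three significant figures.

Q̄_A / Q̄_B ≈ 1.35

— Configuration A (φ=+64.4°):
Solar longitude: λ_s = 360° × (92 − 59)/281.60 = 42.188°.
sin δ = sin 37.00° × sin 42.188° = 0.40415, so δ = +23.838°.
cos H₀ = −tan(+64.4°) tan(+23.838°) = -0.9222, H₀ = 2.7445 rad.
Bracket: H₀ sin φ sin δ + cos φ cos δ sin H₀ = 2.7445×0.90183×0.40415 + 0.43209×0.91469×0.38669 = 1.000301 + 0.152831 = 1.153132.
Q̄ = (S₀/π) × [bracket] = (2444/π) × 1.153132 = 897.08 W/m².
— Configuration B (φ=+4.1°):
Solar declination: sin δ = sin ε · sin λ_s = sin 37.00° × sin 314.4° = -0.42998, so δ = -25.466°.
cos H₀ = −tan(+4.1°) tan(-25.466°) = 0.0341, H₀ = 1.5367 rad.
Bracket: H₀ sin φ sin δ + cos φ cos δ sin H₀ = 1.5367×0.07150×-0.42998 + 0.99744×0.90284×0.99942 = -0.047244 + 0.900006 = 0.852762.
Q̄ = (S₀/π) × [bracket] = (2444/π) × 0.852762 = 663.41 W/m².
Ratio Q̄_A / Q̄_B = 897.08 / 663.41 = 1.352.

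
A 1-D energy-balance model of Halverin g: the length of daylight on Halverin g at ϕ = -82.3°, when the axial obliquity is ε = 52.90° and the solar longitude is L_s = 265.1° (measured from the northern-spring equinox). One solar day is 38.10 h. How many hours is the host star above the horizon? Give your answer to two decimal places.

Solar declination: sin δ = sin ε · sin L_s = sin 52.90° × sin 265.1° = -0.79467, so δ = -52.624°.
Sunrise equation: cos h₀ = −tan ϕ · tan δ = -9.6822 ≤ −1, so the host star never sets (polar day) and h₀ = π.
Daylight = 2h₀/(2π) × 38.10 h = (3.1416/π) × 38.10 = 38.10 h.

38.10 h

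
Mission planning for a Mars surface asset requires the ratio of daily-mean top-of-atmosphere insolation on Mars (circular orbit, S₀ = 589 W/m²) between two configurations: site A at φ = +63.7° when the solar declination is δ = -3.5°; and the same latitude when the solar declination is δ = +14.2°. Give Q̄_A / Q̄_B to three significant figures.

— Configuration A (φ=+63.7°):
cos H₀ = −tan(+63.7°) tan(-3.500°) = 0.1238, H₀ = 1.4467 rad.
Bracket: H₀ sin φ sin δ + cos φ cos δ sin H₀ = 1.4467×0.89649×-0.06105 + 0.44307×0.99813×0.99231 = -0.079179 + 0.438841 = 0.359662.
Q̄ = (S₀/π) × [bracket] = (589/π) × 0.359662 = 67.431 W/m².
— Configuration B (φ=+63.7°):
cos H₀ = −tan(+63.7°) tan(+14.200°) = -0.5120, H₀ = 2.1083 rad.
Bracket: H₀ sin φ sin δ + cos φ cos δ sin H₀ = 2.1083×0.89649×0.24531 + 0.44307×0.96945×0.85899 = 0.463653 + 0.368966 = 0.832619.
Q̄ = (S₀/π) × [bracket] = (589/π) × 0.832619 = 156.10 W/m².
Ratio Q̄_A / Q̄_B = 67.431 / 156.10 = 0.4320.

Q̄_A / Q̄_B ≈ 0.432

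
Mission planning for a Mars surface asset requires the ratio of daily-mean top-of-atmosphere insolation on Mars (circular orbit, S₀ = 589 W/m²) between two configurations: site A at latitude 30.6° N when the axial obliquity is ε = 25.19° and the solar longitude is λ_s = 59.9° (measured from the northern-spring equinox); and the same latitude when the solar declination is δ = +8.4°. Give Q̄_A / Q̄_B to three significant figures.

— Configuration A (φ=+30.6°):
Solar declination: sin δ = sin ε · sin λ_s = sin 25.19° × sin 59.9° = 0.36823, so δ = +21.606°.
cos H₀ = −tan(+30.6°) tan(+21.606°) = -0.2342, H₀ = 1.8072 rad.
Bracket: H₀ sin φ sin δ + cos φ cos δ sin H₀ = 1.8072×0.50904×0.36823 + 0.86074×0.92974×0.97218 = 0.338748 + 0.778001 = 1.116749.
Q̄ = (S₀/π) × [bracket] = (589/π) × 1.116749 = 209.37 W/m².
— Configuration B (φ=+30.6°):
cos H₀ = −tan(+30.6°) tan(+8.400°) = -0.0873, H₀ = 1.6582 rad.
Bracket: H₀ sin φ sin δ + cos φ cos δ sin H₀ = 1.6582×0.50904×0.14608 + 0.86074×0.98927×0.99618 = 0.123305 + 0.848252 = 0.971557.
Q̄ = (S₀/π) × [bracket] = (589/π) × 0.971557 = 182.15 W/m².
Ratio Q̄_A / Q̄_B = 209.37 / 182.15 = 1.149.

Q̄_A / Q̄_B ≈ 1.15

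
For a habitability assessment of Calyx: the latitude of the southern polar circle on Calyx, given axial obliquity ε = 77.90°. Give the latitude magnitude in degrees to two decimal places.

The polar circle is the lowest latitude that experiences at least one full rotation of continuous darkness at the northern-summer solstice; it lies at |φ| = 90° − ε = 90° − 77.90° = 12.10°.

12.10°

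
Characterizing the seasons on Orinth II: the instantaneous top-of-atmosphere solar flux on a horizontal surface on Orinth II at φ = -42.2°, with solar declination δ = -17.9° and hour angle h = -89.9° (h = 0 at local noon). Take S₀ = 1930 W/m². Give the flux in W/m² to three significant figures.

401 W/m²

cos θ_z = sin φ sin δ + cos φ cos δ cos h = 0.206458 + 0.001230 = 0.207688.
Flux = S₀ · cos θ_z = 1930 × 0.207688 = 400.8 W/m².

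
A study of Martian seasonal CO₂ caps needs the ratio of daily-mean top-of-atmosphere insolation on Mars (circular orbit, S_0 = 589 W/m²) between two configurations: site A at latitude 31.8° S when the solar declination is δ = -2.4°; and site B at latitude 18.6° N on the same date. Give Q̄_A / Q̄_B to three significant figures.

Q̄_A / Q̄_B ≈ 0.955

— Configuration A (ϕ=-31.8°):
cos h₀ = −tan(-31.8°) tan(-2.400°) = -0.0260, h₀ = 1.5968 rad.
Bracket: h₀ sin ϕ sin δ + cos ϕ cos δ sin h₀ = 1.5968×-0.52696×-0.04188 + 0.84989×0.99912×0.99966 = 0.035240 + 0.848853 = 0.884093.
Q̄ = (S_0/π) × [bracket] = (589/π) × 0.884093 = 165.75 W/m².
— Configuration B (ϕ=+18.6°):
cos h₀ = −tan(+18.6°) tan(-2.400°) = 0.0141, h₀ = 1.5567 rad.
Bracket: h₀ sin ϕ sin δ + cos ϕ cos δ sin h₀ = 1.5567×0.31896×-0.04188 + 0.94777×0.99912×0.99990 = -0.020794 + 0.946841 = 0.926047.
Q̄ = (S_0/π) × [bracket] = (589/π) × 0.926047 = 173.62 W/m².
Ratio Q̄_A / Q̄_B = 165.75 / 173.62 = 0.9547.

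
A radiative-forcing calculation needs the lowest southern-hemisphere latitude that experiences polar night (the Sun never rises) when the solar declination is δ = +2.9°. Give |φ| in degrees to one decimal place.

|φ| = 87.1°

Polar night requires cos H₀ = −tan φ tan δ ≥ 1, i.e. tan φ tan δ ≤ −1.
The boundary is |tan φ| · |tan δ| = 1, so |φ| = 90° − |δ| = 90° − 2.9° = 87.1° in the southern hemisphere.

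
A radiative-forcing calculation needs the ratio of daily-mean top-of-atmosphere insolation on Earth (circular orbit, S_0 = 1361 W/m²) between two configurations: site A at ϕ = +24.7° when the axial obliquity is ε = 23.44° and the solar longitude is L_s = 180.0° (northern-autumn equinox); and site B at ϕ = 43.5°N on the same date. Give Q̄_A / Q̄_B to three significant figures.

Q̄_A / Q̄_B ≈ 1.25

— Configuration A (ϕ=+24.7°):
Solar declination: sin δ = sin ε · sin L_s = sin 23.44° × sin 180.0° = 0.00000, so δ = +0.000°.
cos h₀ = −tan(+24.7°) tan(+0.000°) = -0.0000, h₀ = 1.5708 rad.
Bracket: h₀ sin ϕ sin δ + cos ϕ cos δ sin h₀ = 1.5708×0.41787×0.00000 + 0.90851×1.00000×1.00000 = 0.000000 + 0.908510 = 0.908510.
Q̄ = (S_0/π) × [bracket] = (1361/π) × 0.908510 = 393.58 W/m².
— Configuration B (ϕ=+43.5°):
cos h₀ = −tan(+43.5°) tan(+0.000°) = -0.0000, h₀ = 1.5708 rad.
Bracket: h₀ sin ϕ sin δ + cos ϕ cos δ sin h₀ = 1.5708×0.68835×0.00000 + 0.72537×1.00000×1.00000 = 0.000000 + 0.725370 = 0.725370.
Q̄ = (S_0/π) × [bracket] = (1361/π) × 0.725370 = 314.24 W/m².
Ratio Q̄_A / Q̄_B = 393.58 / 314.24 = 1.252.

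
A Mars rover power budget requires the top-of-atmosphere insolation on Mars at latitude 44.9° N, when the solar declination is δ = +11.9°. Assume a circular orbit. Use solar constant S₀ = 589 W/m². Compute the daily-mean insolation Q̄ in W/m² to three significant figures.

cos H₀ = −tan(+44.9°) tan(+11.900°) = -0.2100, H₀ = 1.7824 rad.
Bracket: H₀ sin φ sin δ + cos φ cos δ sin H₀ = 1.7824×0.70587×0.20620 + 0.70834×0.97851×0.97770 = 0.259429 + 0.677661 = 0.937090.
Q̄ = (S₀/π) × [bracket] = (589/π) × 0.937090 = 175.7 W/m².

Q̄ ≈ 176 W/m²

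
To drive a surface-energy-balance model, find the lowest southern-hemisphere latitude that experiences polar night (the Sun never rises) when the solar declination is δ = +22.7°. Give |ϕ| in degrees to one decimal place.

|ϕ| = 67.3°

Polar night requires cos h₀ = −tan ϕ tan δ ≥ 1, i.e. tan ϕ tan δ ≤ −1.
The boundary is |tan ϕ| · |tan δ| = 1, so |ϕ| = 90° − |δ| = 90° − 22.7° = 67.3° in the southern hemisphere.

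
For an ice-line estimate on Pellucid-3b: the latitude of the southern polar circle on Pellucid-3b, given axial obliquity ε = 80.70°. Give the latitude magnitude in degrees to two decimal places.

The polar circle is the lowest latitude that experiences at least one full rotation of continuous darkness at the northern-summer solstice; it lies at |ϕ| = 90° − ε = 90° − 80.70° = 9.30°.

9.30°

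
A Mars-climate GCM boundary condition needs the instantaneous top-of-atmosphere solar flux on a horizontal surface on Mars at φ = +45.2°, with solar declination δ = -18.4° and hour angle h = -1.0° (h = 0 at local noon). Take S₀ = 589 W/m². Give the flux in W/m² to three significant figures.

262 W/m²

cos θ_z = sin φ sin δ + cos φ cos δ cos h = -0.223975 + 0.668509 = 0.444534.
Flux = S₀ · cos θ_z = 589 × 0.444534 = 261.8 W/m².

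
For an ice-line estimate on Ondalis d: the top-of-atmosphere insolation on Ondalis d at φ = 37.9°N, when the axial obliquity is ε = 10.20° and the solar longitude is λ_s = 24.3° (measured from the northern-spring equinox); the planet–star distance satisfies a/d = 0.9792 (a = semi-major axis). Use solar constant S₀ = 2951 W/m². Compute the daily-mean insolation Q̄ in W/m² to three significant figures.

Q̄ ≈ 773 W/m²

Solar declination: sin δ = sin ε · sin λ_s = sin 10.20° × sin 24.3° = 0.07287, so δ = +4.179°.
cos H₀ = −tan(+37.9°) tan(+4.179°) = -0.0569, H₀ = 1.6277 rad.
Bracket: H₀ sin φ sin δ + cos φ cos δ sin H₀ = 1.6277×0.61429×0.07287 + 0.78908×0.99734×0.99838 = 0.072861 + 0.785706 = 0.858567.
Inverse-square distance factor (a/d)² = 0.9792² = 0.958833.
Q̄ = (S₀/π) × 0.958833 × [bracket] = (2951/π) × 0.958833 × 0.858567 = 773.3 W/m².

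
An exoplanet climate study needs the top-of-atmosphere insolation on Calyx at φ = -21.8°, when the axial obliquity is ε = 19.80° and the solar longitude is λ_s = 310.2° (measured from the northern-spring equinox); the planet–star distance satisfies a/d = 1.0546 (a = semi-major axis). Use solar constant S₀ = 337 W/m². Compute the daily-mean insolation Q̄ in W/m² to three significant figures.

Q̄ ≈ 126 W/m²

Solar declination: sin δ = sin ε · sin λ_s = sin 19.80° × sin 310.2° = -0.25873, so δ = -14.995°.
cos H₀ = −tan(-21.8°) tan(-14.995°) = -0.1071, H₀ = 1.6781 rad.
Bracket: H₀ sin φ sin δ + cos φ cos δ sin H₀ = 1.6781×-0.37137×-0.25873 + 0.92849×0.96595×0.99424 = 0.161240 + 0.891709 = 1.052949.
Inverse-square distance factor (a/d)² = 1.0546² = 1.112181.
Q̄ = (S₀/π) × 1.112181 × [bracket] = (337/π) × 1.112181 × 1.052949 = 125.6 W/m².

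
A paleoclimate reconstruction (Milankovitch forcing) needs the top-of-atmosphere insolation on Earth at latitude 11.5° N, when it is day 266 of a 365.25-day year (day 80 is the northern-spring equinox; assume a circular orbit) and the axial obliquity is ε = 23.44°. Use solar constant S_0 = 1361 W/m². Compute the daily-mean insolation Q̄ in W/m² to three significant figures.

Solar longitude: L_s = 360° × (266 − 80)/365.25 = 183.326°.
sin δ = sin 23.44° × sin 183.326° = -0.02308, so δ = -1.323°.
cos h₀ = −tan(+11.5°) tan(-1.323°) = 0.0047, h₀ = 1.5661 rad.
Bracket: h₀ sin ϕ sin δ + cos ϕ cos δ sin h₀ = 1.5661×0.19937×-0.02308 + 0.97992×0.99973×0.99999 = -0.007206 + 0.979646 = 0.972440.
Q̄ = (S_0/π) × [bracket] = (1361/π) × 0.972440 = 421.3 W/m².

Q̄ ≈ 421 W/m²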